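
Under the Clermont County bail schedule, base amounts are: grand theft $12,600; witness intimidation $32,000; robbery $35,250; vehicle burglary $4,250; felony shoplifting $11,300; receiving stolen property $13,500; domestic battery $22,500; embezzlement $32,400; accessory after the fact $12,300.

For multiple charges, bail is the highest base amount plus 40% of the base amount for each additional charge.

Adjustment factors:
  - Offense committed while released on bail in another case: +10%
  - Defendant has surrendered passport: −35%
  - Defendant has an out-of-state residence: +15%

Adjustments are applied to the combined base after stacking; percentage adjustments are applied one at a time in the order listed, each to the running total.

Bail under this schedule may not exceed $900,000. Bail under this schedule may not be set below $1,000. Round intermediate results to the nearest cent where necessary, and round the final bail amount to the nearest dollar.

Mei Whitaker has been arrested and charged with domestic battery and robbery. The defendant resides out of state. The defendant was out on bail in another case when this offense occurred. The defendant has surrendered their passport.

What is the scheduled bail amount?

$36,385

Base amounts from the schedule: domestic battery $22,500; robbery $35,250.
Stacking rule: highest base plus 40% of each additional charge. Highest is robbery at $35,250. Additional: $22,500 × 40% = $9,000. Combined base = $35,250 + $9,000 = $44,250.
Offense committed while released on bail in another case (+10%): $44,250 × 1.1 = $48,675.
Defendant has surrendered passport (−35%): $48,675 × 0.65 = $31,638.75.
Defendant has an out-of-state residence (+15%): $31,638.75 × 1.15 = $36,384.56.
$36,384.56 is within the $900,000 maximum.
$36,384.56 is at or above the $1,000 minimum.
Rounded to the nearest dollar: $36,385.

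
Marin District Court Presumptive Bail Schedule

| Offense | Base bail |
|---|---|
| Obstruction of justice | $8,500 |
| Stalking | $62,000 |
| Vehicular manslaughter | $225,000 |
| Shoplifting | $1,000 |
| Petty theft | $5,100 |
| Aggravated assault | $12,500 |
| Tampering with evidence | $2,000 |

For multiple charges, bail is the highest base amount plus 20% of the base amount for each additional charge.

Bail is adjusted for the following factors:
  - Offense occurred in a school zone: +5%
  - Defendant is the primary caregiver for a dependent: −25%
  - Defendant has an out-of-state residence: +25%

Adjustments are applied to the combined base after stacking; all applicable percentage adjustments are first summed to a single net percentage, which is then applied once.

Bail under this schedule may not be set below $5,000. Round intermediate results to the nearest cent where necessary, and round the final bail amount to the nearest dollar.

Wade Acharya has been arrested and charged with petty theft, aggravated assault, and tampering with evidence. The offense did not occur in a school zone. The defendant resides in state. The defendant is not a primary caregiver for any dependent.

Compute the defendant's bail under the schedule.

$13,920

Base amounts from the schedule: petty theft $5,100; aggravated assault $12,500; tampering with evidence $2,000.
Stacking rule: highest base plus 20% of each additional charge. Highest is aggravated assault at $12,500. Additional: $5,100 × 20% = $1,020; $2,000 × 20% = $400. Combined base = $12,500 + $1,420 = $13,920.
No adjustment factors apply to this defendant.
$13,920 is at or above the $5,000 minimum.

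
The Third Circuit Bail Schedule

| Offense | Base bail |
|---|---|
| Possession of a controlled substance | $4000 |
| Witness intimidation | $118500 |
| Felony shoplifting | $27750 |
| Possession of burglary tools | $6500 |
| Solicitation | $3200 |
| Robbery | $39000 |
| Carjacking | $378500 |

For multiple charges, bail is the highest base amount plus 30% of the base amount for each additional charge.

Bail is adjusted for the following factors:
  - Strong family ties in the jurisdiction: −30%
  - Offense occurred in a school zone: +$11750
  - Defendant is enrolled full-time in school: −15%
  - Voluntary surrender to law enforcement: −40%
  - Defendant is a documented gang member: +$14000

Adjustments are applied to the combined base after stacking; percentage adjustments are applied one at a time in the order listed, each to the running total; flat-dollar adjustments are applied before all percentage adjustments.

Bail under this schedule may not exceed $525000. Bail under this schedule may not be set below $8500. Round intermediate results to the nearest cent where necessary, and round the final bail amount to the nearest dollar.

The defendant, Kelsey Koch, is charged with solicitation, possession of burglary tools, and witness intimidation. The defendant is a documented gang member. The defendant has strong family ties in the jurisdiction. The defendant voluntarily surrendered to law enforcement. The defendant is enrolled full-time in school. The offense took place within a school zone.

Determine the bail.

$52536

Base amounts from the schedule: solicitation $3200; possession of burglary tools $6500; witness intimidation $118500.
Stacking rule: highest base plus 30% of each additional charge. Highest is witness intimidation at $118500. Additional: $3200 × 30% = $960; $6500 × 30% = $1950. Combined base = $118500 + $2910 = $121410.
Offense occurred in a school zone (+$11750 flat): $121410 + $11750 = $133160.
Defendant is a documented gang member (+$14000 flat): $133160 + $14000 = $147160.
Strong family ties in the jurisdiction (−30%): $147160 × 0.7 = $103012.
Defendant is enrolled full-time in school (−15%): $103012 × 0.85 = $87560.20.
Voluntary surrender to law enforcement (−40%): $87560.20 × 0.6 = $52536.12.
$52536.12 is within the $525000 maximum.
$52536.12 is at or above the $8500 minimum.
Rounded to the nearest dollar: $52536.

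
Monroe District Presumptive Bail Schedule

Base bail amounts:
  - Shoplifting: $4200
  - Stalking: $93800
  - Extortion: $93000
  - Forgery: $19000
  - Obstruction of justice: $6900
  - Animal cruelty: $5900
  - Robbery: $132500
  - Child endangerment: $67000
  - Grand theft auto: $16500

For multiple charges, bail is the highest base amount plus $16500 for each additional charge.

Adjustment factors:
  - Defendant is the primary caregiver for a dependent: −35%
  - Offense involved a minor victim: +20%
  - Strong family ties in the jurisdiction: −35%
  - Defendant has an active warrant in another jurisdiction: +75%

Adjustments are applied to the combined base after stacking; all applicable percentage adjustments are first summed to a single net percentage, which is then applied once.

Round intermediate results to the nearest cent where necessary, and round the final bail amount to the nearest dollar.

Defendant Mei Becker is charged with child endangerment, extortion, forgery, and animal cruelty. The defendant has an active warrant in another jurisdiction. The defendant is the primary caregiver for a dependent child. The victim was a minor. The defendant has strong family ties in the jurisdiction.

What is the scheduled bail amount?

Base amounts from the schedule: child endangerment $67000; extortion $93000; forgery $19000; animal cruelty $5900.
Stacking rule: highest base plus $16500 per additional charge. Highest is extortion at $93000; 3 additional charges → +$49500. Combined base = $142500.
Net percentage adjustment: −35% +20% −35% +75% = +25%. $142500 × 1.25 = $178125.

$178125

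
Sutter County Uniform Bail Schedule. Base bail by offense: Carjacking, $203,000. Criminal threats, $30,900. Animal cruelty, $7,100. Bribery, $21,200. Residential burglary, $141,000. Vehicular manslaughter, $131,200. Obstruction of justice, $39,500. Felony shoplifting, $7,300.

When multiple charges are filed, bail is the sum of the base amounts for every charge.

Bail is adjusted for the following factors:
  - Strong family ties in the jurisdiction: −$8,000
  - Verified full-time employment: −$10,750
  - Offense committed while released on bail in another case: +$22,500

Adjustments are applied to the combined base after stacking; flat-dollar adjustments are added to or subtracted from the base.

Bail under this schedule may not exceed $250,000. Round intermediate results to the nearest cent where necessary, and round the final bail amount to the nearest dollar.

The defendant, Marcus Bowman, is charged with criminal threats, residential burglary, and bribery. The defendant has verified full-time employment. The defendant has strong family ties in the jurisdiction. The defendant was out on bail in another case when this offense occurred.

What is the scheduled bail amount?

Base amounts from the schedule: criminal threats $30,900; residential burglary $141,000; bribery $21,200.
Stacking rule: sum of all bases. $30,900 + $141,000 + $21,200 = $193,100.
Strong family ties in the jurisdiction (−$8,000 flat): $193,100 − $8,000 = $185,100.
Verified full-time employment (−$10,750 flat): $185,100 − $10,750 = $174,350.
Offense committed while released on bail in another case (+$22,500 flat): $174,350 + $22,500 = $196,850.
$196,850 is within the $250,000 maximum.

$196,850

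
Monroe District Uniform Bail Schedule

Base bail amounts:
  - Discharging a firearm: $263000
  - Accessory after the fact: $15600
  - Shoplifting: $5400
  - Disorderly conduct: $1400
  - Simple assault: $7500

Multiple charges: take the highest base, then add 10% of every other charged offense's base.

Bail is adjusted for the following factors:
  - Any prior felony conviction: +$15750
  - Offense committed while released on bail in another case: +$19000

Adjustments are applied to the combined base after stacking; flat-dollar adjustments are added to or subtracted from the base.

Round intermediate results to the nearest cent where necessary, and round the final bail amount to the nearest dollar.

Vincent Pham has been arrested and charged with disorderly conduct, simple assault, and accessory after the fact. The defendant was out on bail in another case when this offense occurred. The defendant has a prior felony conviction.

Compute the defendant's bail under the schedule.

$51240

Base amounts from the schedule: disorderly conduct $1400; simple assault $7500; accessory after the fact $15600.
Stacking rule: highest base plus 10% of each additional charge. Highest is accessory after the fact at $15600. Additional: $1400 × 10% = $140; $7500 × 10% = $750. Combined base = $15600 + $890 = $16490.
Any prior felony conviction (+$15750 flat): $16490 + $15750 = $32240.
Offense committed while released on bail in another case (+$19000 flat): $32240 + $19000 = $51240.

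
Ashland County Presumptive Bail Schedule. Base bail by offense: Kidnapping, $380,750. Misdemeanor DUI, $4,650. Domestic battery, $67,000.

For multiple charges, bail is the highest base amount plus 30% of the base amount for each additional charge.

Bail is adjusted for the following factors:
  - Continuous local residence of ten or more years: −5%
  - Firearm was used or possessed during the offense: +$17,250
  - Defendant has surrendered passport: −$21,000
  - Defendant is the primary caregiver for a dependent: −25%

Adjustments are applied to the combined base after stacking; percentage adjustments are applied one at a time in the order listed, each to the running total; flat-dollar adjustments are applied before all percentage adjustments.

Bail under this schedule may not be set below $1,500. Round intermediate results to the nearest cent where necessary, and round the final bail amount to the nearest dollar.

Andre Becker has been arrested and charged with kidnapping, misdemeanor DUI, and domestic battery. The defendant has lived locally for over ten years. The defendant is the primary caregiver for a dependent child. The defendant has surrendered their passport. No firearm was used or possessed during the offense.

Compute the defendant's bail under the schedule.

$271,637

Base amounts from the schedule: kidnapping $380,750; misdemeanor DUI $4,650; domestic battery $67,000.
Stacking rule: highest base plus 30% of each additional charge. Highest is kidnapping at $380,750. Additional: $4,650 × 30% = $1,395; $67,000 × 30% = $20,100. Combined base = $380,750 + $21,495 = $402,245.
Defendant has surrendered passport (−$21,000 flat): $402,245 − $21,000 = $381,245.
Continuous local residence of ten or more years (−5%): $381,245 × 0.95 = $362,182.75.
Defendant is the primary caregiver for a dependent (−25%): $362,182.75 × 0.75 = $271,637.06.
$271,637.06 is at or above the $1,500 minimum.
Rounded to the nearest dollar: $271,637.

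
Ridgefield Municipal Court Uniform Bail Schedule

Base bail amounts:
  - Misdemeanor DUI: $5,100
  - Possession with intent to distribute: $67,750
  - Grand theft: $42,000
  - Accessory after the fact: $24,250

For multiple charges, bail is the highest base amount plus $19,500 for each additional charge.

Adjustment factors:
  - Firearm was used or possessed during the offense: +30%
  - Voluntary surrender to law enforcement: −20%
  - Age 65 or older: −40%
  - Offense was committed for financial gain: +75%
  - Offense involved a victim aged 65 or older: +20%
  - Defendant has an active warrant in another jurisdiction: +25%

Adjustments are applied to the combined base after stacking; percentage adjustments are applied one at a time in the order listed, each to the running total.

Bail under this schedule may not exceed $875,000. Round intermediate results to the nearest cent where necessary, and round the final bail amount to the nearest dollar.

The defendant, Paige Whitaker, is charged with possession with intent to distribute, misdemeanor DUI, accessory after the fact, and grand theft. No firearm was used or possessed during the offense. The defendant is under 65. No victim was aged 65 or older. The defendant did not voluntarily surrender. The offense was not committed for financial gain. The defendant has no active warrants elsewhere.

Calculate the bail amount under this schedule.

$126,250

Base amounts from the schedule: possession with intent to distribute $67,750; misdemeanor DUI $5,100; accessory after the fact $24,250; grand theft $42,000.
Stacking rule: highest base plus $19,500 per additional charge. Highest is possession with intent to distribute at $67,750; 3 additional charges → +$58,500. Combined base = $126,250.
No adjustment factors apply to this defendant.
$126,250 is within the $875,000 maximum.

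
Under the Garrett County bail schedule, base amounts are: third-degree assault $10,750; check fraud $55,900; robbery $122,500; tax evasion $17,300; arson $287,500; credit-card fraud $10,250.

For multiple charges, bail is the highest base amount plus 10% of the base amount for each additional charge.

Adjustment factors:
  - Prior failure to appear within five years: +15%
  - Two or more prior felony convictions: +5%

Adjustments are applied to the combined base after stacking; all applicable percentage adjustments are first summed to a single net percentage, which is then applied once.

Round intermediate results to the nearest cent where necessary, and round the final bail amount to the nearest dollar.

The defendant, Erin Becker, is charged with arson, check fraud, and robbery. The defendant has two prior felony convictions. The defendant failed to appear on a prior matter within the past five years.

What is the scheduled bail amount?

$366,408

Base amounts from the schedule: arson $287,500; check fraud $55,900; robbery $122,500.
Stacking rule: highest base plus 10% of each additional charge. Highest is arson at $287,500. Additional: $55,900 × 10% = $5,590; $122,500 × 10% = $12,250. Combined base = $287,500 + $17,840 = $305,340.
Net percentage adjustment: +15% +5% = +20%. $305,340 × 1.2 = $366,408.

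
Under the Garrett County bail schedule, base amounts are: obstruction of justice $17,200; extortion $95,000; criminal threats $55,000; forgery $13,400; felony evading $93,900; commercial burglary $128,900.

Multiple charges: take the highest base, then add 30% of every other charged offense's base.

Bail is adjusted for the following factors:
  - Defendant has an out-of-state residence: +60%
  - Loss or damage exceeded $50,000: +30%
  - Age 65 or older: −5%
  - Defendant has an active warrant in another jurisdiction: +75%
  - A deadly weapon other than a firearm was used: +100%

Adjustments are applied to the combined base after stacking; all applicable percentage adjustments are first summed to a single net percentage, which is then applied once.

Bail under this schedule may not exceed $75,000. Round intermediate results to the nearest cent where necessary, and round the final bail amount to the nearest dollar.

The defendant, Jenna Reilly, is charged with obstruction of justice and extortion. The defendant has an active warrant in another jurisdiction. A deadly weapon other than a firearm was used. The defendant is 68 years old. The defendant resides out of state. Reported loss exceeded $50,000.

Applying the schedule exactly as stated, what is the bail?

Base amounts from the schedule: obstruction of justice $17,200; extortion $95,000.
Stacking rule: highest base plus 30% of each additional charge. Highest is extortion at $95,000. Additional: $17,200 × 30% = $5,160. Combined base = $95,000 + $5,160 = $100,160.
Net percentage adjustment: +60% +30% −5% +75% +100% = +260%. $100,160 × 3.6 = $360,576.
Result $360,576 exceeds the maximum of $75,000; bail is capped at $75,000.

$75,000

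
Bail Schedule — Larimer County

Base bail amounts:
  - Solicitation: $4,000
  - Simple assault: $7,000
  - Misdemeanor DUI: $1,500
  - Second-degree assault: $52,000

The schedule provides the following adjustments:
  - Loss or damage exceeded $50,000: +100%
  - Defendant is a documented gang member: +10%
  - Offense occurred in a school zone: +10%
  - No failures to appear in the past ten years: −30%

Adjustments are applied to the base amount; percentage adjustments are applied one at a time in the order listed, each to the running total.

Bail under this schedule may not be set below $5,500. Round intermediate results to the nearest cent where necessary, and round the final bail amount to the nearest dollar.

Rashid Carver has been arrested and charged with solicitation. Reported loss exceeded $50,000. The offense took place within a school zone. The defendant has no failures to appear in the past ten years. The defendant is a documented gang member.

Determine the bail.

$6,776

Base amounts from the schedule: solicitation $4,000.
Single charge. Combined base = $4,000.
Loss or damage exceeded $50,000 (+100%): $4,000 × 2 = $8,000.
Defendant is a documented gang member (+10%): $8,000 × 1.1 = $8,800.
Offense occurred in a school zone (+10%): $8,800 × 1.1 = $9,680.
No failures to appear in the past ten years (−30%): $9,680 × 0.7 = $6,776.
$6,776 is at or above the $5,500 minimum.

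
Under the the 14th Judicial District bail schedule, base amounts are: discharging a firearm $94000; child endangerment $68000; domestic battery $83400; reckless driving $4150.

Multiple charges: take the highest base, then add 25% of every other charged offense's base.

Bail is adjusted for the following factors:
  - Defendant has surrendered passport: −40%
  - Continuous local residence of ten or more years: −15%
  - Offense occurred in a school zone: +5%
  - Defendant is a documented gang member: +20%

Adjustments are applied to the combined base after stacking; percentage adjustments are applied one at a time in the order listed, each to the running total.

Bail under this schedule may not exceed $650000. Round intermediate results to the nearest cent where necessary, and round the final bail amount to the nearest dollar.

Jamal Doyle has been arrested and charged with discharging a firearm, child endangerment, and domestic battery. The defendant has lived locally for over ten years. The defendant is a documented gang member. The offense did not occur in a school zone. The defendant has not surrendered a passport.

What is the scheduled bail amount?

$134487

Base amounts from the schedule: discharging a firearm $94000; child endangerment $68000; domestic battery $83400.
Stacking rule: highest base plus 25% of each additional charge. Highest is discharging a firearm at $94000. Additional: $68000 × 25% = $17000; $83400 × 25% = $20850. Combined base = $94000 + $37850 = $131850.
Continuous local residence of ten or more years (−15%): $131850 × 0.85 = $112072.50.
Defendant is a documented gang member (+20%): $112072.50 × 1.2 = $134487.
$134487 is within the $650000 maximum.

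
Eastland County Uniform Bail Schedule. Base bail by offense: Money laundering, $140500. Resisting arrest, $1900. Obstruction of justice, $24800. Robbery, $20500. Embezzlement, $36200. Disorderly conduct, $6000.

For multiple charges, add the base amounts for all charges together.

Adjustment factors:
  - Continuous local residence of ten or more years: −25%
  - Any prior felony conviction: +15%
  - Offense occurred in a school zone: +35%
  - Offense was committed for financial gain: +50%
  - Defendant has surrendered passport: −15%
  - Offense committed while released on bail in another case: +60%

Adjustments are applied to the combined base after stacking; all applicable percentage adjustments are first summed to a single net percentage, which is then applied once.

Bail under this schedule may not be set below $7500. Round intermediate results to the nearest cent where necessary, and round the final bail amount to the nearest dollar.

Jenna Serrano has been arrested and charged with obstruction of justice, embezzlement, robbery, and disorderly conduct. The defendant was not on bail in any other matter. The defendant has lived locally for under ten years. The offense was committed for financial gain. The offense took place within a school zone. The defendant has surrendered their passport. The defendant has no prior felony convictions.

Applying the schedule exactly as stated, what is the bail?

$148750

Base amounts from the schedule: obstruction of justice $24800; embezzlement $36200; robbery $20500; disorderly conduct $6000.
Stacking rule: sum of all bases. $24800 + $36200 + $20500 + $6000 = $87500.
Net percentage adjustment: +35% +50% −15% = +70%. $87500 × 1.7 = $148750.
$148750 is at or above the $7500 minimum.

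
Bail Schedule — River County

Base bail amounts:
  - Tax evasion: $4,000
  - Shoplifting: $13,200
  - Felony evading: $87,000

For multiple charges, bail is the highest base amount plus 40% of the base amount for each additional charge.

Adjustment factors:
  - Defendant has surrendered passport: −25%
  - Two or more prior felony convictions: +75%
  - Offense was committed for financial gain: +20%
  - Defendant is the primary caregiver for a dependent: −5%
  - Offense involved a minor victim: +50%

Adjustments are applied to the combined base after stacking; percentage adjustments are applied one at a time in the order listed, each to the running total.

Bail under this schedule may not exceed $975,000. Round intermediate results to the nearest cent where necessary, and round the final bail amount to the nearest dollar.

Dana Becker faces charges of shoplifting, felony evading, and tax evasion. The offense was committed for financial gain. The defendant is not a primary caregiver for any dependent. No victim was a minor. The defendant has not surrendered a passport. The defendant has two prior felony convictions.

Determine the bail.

Base amounts from the schedule: shoplifting $13,200; felony evading $87,000; tax evasion $4,000.
Stacking rule: highest base plus 40% of each additional charge. Highest is felony evading at $87,000. Additional: $13,200 × 40% = $5,280; $4,000 × 40% = $1,600. Combined base = $87,000 + $6,880 = $93,880.
Two or more prior felony convictions (+75%): $93,880 × 1.75 = $164,290.
Offense was committed for financial gain (+20%): $164,290 × 1.2 = $197,148.
$197,148 is within the $975,000 maximum.

$197,148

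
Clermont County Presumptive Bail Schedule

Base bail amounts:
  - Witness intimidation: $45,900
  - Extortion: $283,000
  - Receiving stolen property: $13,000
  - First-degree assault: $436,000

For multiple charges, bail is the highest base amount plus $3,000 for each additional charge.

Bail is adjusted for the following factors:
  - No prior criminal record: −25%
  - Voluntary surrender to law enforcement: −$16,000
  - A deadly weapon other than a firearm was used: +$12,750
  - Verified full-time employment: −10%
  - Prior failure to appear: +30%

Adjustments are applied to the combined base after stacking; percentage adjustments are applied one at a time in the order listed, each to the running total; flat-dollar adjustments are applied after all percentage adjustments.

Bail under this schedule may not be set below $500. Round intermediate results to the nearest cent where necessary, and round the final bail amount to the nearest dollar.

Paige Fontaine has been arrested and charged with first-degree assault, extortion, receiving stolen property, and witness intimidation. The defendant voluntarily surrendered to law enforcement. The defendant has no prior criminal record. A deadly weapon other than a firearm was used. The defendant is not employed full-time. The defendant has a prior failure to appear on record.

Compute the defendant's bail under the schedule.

Base amounts from the schedule: first-degree assault $436,000; extortion $283,000; receiving stolen property $13,000; witness intimidation $45,900.
Stacking rule: highest base plus $3,000 per additional charge. Highest is first-degree assault at $436,000; 3 additional charges → +$9,000. Combined base = $445,000.
No prior criminal record (−25%): $445,000 × 0.75 = $333,750.
Prior failure to appear (+30%): $333,750 × 1.3 = $433,875.
Voluntary surrender to law enforcement (−$16,000 flat): $433,875 − $16,000 = $417,875.
A deadly weapon other than a firearm was used (+$12,750 flat): $417,875 + $12,750 = $430,625.
$430,625 is at or above the $500 minimum.

$430,625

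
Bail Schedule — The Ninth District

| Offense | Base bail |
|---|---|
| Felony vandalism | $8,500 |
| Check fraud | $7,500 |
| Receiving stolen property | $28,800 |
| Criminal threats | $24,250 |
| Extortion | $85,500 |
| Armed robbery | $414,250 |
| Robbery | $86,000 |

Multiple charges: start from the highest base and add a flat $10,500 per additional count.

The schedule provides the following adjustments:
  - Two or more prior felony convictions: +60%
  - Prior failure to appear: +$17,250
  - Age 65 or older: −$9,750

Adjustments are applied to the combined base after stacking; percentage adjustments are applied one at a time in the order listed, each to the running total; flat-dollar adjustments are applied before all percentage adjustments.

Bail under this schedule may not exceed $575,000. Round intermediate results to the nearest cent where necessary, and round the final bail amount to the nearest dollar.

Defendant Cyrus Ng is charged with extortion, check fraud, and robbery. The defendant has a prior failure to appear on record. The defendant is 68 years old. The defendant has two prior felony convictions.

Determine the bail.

$183,200

Base amounts from the schedule: extortion $85,500; check fraud $7,500; robbery $86,000.
Stacking rule: highest base plus $10,500 per additional charge. Highest is robbery at $86,000; 2 additional charges → +$21,000. Combined base = $107,000.
Prior failure to appear (+$17,250 flat): $107,000 + $17,250 = $124,250.
Age 65 or older (−$9,750 flat): $124,250 − $9,750 = $114,500.
Two or more prior felony convictions (+60%): $114,500 × 1.6 = $183,200.
$183,200 is within the $575,000 maximum.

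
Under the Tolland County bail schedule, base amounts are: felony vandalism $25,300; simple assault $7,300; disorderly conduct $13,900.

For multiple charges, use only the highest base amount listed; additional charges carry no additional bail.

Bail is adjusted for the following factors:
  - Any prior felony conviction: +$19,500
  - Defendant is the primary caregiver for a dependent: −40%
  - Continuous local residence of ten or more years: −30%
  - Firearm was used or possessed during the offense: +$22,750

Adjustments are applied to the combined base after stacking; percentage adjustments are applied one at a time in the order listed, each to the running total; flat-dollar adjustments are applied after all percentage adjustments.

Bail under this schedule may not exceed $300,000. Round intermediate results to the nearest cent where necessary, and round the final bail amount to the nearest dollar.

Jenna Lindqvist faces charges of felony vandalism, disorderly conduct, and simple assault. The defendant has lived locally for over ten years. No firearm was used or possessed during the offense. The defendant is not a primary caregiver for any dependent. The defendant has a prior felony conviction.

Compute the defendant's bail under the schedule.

Base amounts from the schedule: felony vandalism $25,300; disorderly conduct $13,900; simple assault $7,300.
Stacking rule: use the highest base only. Highest is felony vandalism at $25,300. Combined base = $25,300.
Continuous local residence of ten or more years (−30%): $25,300 × 0.7 = $17,710.
Any prior felony conviction (+$19,500 flat): $17,710 + $19,500 = $37,210.
$37,210 is within the $300,000 maximum.

$37,210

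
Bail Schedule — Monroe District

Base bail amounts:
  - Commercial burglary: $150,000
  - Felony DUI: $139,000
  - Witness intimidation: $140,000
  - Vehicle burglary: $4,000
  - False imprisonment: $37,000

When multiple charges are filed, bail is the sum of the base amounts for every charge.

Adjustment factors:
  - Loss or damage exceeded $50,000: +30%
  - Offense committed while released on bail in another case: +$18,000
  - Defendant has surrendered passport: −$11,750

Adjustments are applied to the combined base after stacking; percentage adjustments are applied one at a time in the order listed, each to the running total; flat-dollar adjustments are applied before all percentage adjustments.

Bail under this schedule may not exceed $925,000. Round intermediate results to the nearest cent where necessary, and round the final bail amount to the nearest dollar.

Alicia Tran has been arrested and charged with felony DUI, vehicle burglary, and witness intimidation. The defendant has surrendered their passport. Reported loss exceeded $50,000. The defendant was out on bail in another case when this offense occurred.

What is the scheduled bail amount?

$376,025

Base amounts from the schedule: felony DUI $139,000; vehicle burglary $4,000; witness intimidation $140,000.
Stacking rule: sum of all bases. $139,000 + $4,000 + $140,000 = $283,000.
Offense committed while released on bail in another case (+$18,000 flat): $283,000 + $18,000 = $301,000.
Defendant has surrendered passport (−$11,750 flat): $301,000 − $11,750 = $289,250.
Loss or damage exceeded $50,000 (+30%): $289,250 × 1.3 = $376,025.
$376,025 is within the $925,000 maximum.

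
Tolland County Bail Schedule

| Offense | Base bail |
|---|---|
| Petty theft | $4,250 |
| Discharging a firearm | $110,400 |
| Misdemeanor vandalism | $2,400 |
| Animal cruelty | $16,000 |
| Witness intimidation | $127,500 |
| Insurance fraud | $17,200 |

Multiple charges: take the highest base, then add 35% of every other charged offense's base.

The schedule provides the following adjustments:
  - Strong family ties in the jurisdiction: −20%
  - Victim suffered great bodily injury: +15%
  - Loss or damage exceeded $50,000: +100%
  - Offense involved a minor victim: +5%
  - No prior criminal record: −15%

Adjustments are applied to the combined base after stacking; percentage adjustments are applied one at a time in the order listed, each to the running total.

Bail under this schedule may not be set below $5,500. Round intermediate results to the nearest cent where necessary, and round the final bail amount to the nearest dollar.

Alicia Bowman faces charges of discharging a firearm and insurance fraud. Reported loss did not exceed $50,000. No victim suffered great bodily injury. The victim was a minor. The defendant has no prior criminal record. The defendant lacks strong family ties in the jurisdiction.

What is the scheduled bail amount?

Base amounts from the schedule: discharging a firearm $110,400; insurance fraud $17,200.
Stacking rule: highest base plus 35% of each additional charge. Highest is discharging a firearm at $110,400. Additional: $17,200 × 35% = $6,020. Combined base = $110,400 + $6,020 = $116,420.
Offense involved a minor victim (+5%): $116,420 × 1.05 = $122,241.
No prior criminal record (−15%): $122,241 × 0.85 = $103,904.85.
$103,904.85 is at or above the $5,500 minimum.
Rounded to the nearest dollar: $103,905.

$103,905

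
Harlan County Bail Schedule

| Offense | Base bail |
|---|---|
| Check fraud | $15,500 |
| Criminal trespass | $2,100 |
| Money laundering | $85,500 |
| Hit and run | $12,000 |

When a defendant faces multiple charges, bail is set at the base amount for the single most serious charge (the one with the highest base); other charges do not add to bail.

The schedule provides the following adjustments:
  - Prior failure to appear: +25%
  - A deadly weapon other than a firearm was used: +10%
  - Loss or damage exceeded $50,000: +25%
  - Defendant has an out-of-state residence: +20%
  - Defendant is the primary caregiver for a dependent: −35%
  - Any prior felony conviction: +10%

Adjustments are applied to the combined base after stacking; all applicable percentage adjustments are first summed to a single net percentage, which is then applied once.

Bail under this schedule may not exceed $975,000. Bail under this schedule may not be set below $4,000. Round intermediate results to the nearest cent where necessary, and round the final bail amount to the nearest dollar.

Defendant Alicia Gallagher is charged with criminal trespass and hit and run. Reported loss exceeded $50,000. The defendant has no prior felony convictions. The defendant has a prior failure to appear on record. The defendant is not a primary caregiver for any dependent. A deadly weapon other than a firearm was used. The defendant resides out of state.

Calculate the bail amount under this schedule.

$21,600

Base amounts from the schedule: criminal trespass $2,100; hit and run $12,000.
Stacking rule: use the highest base only. Highest is hit and run at $12,000. Combined base = $12,000.
Net percentage adjustment: +25% +10% +25% +20% = +80%. $12,000 × 1.8 = $21,600.
$21,600 is within the $975,000 maximum.
$21,600 is at or above the $4,000 minimum.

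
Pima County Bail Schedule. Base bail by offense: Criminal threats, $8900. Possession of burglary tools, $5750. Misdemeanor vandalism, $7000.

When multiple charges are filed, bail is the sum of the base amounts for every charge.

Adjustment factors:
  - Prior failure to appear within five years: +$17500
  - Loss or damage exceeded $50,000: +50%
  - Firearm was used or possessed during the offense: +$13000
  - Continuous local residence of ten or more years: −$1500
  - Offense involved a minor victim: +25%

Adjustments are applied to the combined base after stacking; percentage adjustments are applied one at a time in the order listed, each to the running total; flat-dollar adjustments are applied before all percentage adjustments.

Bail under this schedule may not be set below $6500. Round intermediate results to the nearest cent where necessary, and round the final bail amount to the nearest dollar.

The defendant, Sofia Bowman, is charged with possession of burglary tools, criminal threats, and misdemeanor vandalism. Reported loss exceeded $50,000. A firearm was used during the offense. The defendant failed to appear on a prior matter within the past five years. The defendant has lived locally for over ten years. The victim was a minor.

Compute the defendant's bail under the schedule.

Base amounts from the schedule: possession of burglary tools $5750; criminal threats $8900; misdemeanor vandalism $7000.
Stacking rule: sum of all bases. $5750 + $8900 + $7000 = $21650.
Prior failure to appear within five years (+$17500 flat): $21650 + $17500 = $39150.
Firearm was used or possessed during the offense (+$13000 flat): $39150 + $13000 = $52150.
Continuous local residence of ten or more years (−$1500 flat): $52150 − $1500 = $50650.
Loss or damage exceeded $50,000 (+50%): $50650 × 1.5 = $75975.
Offense involved a minor victim (+25%): $75975 × 1.25 = $94968.75.
$94968.75 is at or above the $6500 minimum.
Rounded to the nearest dollar: $94969.

$94969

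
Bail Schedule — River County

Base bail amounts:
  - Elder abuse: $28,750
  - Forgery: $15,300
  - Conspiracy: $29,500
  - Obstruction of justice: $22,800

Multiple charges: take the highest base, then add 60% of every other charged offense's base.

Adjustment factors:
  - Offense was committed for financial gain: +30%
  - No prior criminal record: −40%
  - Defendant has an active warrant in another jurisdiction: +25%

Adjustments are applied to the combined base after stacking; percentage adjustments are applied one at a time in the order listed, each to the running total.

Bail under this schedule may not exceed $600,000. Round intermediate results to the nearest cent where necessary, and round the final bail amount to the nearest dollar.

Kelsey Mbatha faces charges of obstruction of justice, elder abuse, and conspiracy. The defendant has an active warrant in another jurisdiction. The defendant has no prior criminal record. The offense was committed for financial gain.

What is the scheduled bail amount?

Base amounts from the schedule: obstruction of justice $22,800; elder abuse $28,750; conspiracy $29,500.
Stacking rule: highest base plus 60% of each additional charge. Highest is conspiracy at $29,500. Additional: $22,800 × 60% = $13,680; $28,750 × 60% = $17,250. Combined base = $29,500 + $30,930 = $60,430.
Offense was committed for financial gain (+30%): $60,430 × 1.3 = $78,559.
No prior criminal record (−40%): $78,559 × 0.6 = $47,135.40.
Defendant has an active warrant in another jurisdiction (+25%): $47,135.40 × 1.25 = $58,919.25.
$58,919.25 is within the $600,000 maximum.
Rounded to the nearest dollar: $58,919.

$58,919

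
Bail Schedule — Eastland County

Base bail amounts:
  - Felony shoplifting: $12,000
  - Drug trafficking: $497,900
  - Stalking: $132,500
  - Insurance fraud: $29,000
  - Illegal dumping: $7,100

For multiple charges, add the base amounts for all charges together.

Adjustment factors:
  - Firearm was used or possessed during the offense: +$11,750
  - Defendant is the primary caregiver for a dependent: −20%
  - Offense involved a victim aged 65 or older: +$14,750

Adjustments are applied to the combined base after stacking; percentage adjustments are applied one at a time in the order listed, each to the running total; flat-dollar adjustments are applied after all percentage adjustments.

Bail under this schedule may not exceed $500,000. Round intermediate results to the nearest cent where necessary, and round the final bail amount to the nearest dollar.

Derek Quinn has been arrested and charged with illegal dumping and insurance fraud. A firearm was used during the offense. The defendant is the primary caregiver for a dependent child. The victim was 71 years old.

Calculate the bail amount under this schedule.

Base amounts from the schedule: illegal dumping $7,100; insurance fraud $29,000.
Stacking rule: sum of all bases. $7,100 + $29,000 = $36,100.
Defendant is the primary caregiver for a dependent (−20%): $36,100 × 0.8 = $28,880.
Firearm was used or possessed during the offense (+$11,750 flat): $28,880 + $11,750 = $40,630.
Offense involved a victim aged 65 or older (+$14,750 flat): $40,630 + $14,750 = $55,380.
$55,380 is within the $500,000 maximum.

$55,380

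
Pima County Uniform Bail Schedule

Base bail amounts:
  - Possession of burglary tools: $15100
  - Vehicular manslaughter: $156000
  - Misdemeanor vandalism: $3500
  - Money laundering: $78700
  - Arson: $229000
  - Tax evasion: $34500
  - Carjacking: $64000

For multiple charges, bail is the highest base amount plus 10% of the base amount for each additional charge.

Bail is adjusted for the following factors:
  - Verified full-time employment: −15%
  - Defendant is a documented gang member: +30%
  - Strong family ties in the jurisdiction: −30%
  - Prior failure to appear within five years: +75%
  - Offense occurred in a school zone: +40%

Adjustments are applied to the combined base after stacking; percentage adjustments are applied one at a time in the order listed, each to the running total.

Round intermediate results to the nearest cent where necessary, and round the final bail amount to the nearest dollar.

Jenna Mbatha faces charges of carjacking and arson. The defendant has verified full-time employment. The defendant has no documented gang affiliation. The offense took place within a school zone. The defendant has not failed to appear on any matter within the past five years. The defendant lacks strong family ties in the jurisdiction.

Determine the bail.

Base amounts from the schedule: carjacking $64000; arson $229000.
Stacking rule: highest base plus 10% of each additional charge. Highest is arson at $229000. Additional: $64000 × 10% = $6400. Combined base = $229000 + $6400 = $235400.
Verified full-time employment (−15%): $235400 × 0.85 = $200090.
Offense occurred in a school zone (+40%): $200090 × 1.4 = $280126.

$280126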